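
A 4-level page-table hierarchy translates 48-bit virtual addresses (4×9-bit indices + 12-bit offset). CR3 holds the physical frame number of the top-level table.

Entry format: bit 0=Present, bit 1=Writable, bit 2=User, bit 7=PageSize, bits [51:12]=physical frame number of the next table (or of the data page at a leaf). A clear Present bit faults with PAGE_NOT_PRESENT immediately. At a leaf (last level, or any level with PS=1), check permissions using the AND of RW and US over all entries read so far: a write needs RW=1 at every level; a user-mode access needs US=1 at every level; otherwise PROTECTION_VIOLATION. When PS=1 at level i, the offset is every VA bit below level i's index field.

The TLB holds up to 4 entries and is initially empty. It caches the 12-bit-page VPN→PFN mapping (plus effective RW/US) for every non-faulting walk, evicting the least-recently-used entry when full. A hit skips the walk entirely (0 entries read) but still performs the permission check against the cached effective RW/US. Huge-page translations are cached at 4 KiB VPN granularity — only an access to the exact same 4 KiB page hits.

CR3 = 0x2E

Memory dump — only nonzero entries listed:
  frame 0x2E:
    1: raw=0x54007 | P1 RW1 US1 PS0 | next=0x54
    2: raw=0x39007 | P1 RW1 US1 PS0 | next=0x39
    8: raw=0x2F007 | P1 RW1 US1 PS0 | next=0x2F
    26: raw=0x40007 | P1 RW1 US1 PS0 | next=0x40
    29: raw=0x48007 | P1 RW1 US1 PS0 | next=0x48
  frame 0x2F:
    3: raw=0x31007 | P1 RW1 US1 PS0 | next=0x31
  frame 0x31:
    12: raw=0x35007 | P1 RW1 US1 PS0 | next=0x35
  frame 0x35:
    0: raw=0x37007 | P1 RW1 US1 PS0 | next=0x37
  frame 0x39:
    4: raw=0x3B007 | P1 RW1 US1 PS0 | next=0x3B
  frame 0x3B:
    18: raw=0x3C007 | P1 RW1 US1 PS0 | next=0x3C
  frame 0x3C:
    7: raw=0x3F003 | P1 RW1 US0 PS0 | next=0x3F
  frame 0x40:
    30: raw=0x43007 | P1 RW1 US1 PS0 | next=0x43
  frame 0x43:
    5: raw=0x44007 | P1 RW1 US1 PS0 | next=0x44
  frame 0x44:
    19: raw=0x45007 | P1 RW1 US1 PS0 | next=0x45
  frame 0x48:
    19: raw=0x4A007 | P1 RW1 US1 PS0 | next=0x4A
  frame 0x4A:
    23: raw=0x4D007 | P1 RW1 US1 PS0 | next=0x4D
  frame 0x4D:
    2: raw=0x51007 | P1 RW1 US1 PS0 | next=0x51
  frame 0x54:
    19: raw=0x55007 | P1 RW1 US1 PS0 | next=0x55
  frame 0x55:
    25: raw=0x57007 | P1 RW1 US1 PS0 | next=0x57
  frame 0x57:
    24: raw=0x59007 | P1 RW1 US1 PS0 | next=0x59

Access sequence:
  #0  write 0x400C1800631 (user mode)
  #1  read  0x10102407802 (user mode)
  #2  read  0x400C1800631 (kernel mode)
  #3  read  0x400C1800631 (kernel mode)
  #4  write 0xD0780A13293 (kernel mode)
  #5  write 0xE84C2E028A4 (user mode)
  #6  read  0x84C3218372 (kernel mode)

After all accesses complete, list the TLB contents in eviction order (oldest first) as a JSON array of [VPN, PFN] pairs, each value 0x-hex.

Per-access translation:
#0 VA=0x400C1800631 (w,user):
  L0 @0x2E[8] → 0x2F007  P=1,RW=1,US=1,PS=0
  L1 @0x2F[3] → 0x31007  P=1,RW=1,US=1,PS=0
  L2 @0x31[12] → 0x35007  P=1,RW=1,US=1,PS=0
  L3 @0x35[0] → 0x37007  P=1,RW=1,US=1,PS=0
  → PA=0x37631  (4 entries read)
#1 VA=0x10102407802 (r,user):
  L0 @0x2E[2] → 0x39007  P=1,RW=1,US=1,PS=0
  L1 @0x39[4] → 0x3B007  P=1,RW=1,US=1,PS=0
  L2 @0x3B[18] → 0x3C007  P=1,RW=1,US=1,PS=0
  L3 @0x3C[7] → 0x3F003  P=1,RW=1,US=0,PS=0
  → PROTECTION_VIOLATION  (4 entries read)
#2 VA=0x400C1800631 (r,kernel):
  TLB hit vpn=0x400C1800 → PA=0x37631
#3 VA=0x400C1800631 (r,kernel):
  TLB hit vpn=0x400C1800 → PA=0x37631
#4 VA=0xD0780A13293 (w,kernel):
  L0 @0x2E[26] → 0x40007  P=1,RW=1,US=1,PS=0
  L1 @0x40[30] → 0x43007  P=1,RW=1,US=1,PS=0
  L2 @0x43[5] → 0x44007  P=1,RW=1,US=1,PS=0
  L3 @0x44[19] → 0x45007  P=1,RW=1,US=1,PS=0
  → PA=0x45293  (4 entries read)
#5 VA=0xE84C2E028A4 (w,user):
  L0 @0x2E[29] → 0x48007  P=1,RW=1,US=1,PS=0
  L1 @0x48[19] → 0x4A007  P=1,RW=1,US=1,PS=0
  L2 @0x4A[23] → 0x4D007  P=1,RW=1,US=1,PS=0
  L3 @0x4D[2] → 0x51007  P=1,RW=1,US=1,PS=0
  → PA=0x518A4  (4 entries read)
#6 VA=0x84C3218372 (r,kernel):
  L0 @0x2E[1] → 0x54007  P=1,RW=1,US=1,PS=0
  L1 @0x54[19] → 0x55007  P=1,RW=1,US=1,PS=0
  L2 @0x55[25] → 0x57007  P=1,RW=1,US=1,PS=0
  L3 @0x57[24] → 0x59007  P=1,RW=1,US=1,PS=0
  → PA=0x59372  (4 entries read)

TLB: [["0x400C1800", "0x37"], ["0xD0780A13", "0x45"], ["0xE84C2E02", "0x51"], ["0x84C3218", "0x59"]]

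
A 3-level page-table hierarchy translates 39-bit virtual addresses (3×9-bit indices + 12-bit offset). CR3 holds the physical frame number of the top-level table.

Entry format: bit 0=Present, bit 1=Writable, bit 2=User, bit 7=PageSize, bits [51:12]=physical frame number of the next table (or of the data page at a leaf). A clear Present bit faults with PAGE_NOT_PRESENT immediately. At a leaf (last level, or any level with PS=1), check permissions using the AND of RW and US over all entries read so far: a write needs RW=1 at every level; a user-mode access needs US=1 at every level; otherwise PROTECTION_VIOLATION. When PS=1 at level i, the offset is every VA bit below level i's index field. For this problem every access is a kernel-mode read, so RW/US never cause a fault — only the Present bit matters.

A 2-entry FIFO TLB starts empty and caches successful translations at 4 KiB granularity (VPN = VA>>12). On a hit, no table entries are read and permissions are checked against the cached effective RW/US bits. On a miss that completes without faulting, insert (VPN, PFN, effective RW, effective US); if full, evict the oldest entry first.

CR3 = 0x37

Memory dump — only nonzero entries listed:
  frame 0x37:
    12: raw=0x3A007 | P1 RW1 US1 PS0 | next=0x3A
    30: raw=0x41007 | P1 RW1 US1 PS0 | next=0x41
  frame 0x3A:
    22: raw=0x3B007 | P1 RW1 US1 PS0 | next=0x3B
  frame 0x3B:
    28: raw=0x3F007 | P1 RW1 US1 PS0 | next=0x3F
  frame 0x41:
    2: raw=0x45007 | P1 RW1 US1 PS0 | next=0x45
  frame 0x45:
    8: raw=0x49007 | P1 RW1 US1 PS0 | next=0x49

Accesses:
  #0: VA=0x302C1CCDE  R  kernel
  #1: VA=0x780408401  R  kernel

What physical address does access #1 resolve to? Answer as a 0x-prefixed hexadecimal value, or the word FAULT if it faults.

Walk each access:
#0 VA=0x302C1CCDE (r,kernel):
  L0 @0x37[12] → 0x3A007  P=1,RW=1,US=1,PS=0
  L1 @0x3A[22] → 0x3B007  P=1,RW=1,US=1,PS=0
  L2 @0x3B[28] → 0x3F007  P=1,RW=1,US=1,PS=0
  → PA=0x3FCDE  (3 entries read)
#1 VA=0x780408401 (r,kernel):
  L0 @0x37[30] → 0x41007  P=1,RW=1,US=1,PS=0
  L1 @0x41[2] → 0x45007  P=1,RW=1,US=1,PS=0
  L2 @0x45[8] → 0x49007  P=1,RW=1,US=1,PS=0
  → PA=0x49401  (3 entries read)

Access #1 PA: 0x49401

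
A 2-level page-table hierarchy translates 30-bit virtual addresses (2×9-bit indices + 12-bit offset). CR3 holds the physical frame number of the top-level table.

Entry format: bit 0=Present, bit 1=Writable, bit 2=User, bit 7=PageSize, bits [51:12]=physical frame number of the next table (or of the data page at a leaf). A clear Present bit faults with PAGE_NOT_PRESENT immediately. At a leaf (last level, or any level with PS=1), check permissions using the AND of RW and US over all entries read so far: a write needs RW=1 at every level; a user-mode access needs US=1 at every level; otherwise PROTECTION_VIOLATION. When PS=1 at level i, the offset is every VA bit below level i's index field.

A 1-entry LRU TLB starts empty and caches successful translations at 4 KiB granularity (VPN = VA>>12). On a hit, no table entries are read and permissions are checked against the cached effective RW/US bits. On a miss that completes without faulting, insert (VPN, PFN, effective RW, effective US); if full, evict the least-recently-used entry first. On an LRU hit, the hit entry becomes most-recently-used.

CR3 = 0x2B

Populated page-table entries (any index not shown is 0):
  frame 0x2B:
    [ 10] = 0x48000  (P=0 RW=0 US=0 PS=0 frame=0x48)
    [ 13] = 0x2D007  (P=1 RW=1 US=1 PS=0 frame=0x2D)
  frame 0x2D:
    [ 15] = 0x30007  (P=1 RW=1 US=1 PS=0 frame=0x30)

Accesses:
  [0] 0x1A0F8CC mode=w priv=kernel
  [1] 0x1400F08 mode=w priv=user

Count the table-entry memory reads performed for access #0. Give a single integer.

Walk each access:
#0 VA=0x1A0F8CC (w,kernel):
  [0] read 0x2B idx=13: raw=0x2D007 flags P=1 W=1 U=1 S=0
  [1] read 0x2D idx=15: raw=0x30007 flags P=1 W=1 U=1 S=0
  ⇒ phys 0x308CC  [2 reads]
#1 VA=0x1400F08 (w,user):
  [0] read 0x2B idx=10: raw=0x48000 flags P=0 W=0 U=0 S=0
  ⇒ fault: PAGE_NOT_PRESENT  — 1 lookups

Entries read for #0: 2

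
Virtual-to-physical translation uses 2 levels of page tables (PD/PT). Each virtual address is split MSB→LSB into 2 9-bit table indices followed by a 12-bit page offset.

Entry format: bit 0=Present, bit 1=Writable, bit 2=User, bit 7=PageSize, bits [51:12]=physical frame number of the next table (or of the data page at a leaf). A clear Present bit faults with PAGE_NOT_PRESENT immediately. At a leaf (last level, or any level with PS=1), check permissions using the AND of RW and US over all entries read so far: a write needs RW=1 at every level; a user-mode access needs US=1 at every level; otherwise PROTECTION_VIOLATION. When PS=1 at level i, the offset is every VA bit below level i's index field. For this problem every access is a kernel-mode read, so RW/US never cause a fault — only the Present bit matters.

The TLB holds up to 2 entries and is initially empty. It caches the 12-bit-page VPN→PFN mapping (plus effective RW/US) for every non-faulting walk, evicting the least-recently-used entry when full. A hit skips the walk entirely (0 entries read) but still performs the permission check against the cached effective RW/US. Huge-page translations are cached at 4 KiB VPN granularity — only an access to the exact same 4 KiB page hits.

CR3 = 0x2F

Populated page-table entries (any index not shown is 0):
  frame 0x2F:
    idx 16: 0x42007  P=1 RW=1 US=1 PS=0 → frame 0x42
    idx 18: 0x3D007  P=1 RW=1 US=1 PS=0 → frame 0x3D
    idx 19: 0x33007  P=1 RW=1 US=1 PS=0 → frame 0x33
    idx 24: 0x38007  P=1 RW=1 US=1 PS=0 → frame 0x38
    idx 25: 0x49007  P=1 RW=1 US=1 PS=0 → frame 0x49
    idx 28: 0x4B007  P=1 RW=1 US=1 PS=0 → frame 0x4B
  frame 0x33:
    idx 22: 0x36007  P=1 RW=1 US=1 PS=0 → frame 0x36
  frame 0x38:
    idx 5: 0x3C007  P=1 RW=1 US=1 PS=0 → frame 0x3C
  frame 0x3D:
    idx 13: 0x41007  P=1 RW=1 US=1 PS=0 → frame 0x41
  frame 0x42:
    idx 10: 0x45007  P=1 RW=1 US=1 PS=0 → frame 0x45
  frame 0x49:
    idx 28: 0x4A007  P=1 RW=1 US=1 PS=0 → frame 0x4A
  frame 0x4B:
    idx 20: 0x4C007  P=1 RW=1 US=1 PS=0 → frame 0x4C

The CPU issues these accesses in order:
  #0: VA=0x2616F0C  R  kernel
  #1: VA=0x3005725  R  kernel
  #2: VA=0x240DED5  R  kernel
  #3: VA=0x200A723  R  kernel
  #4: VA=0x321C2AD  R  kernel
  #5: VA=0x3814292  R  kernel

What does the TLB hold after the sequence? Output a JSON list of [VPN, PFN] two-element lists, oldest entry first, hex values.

Walk each access:
#0 VA=0x2616F0C (r,kernel):
  L0: frame=0x2F idx=19 entry=0x33007 [P=1 RW=1 US=1 PS=0]
  L1: frame=0x33 idx=22 entry=0x36007 [P=1 RW=1 US=1 PS=0]
  ⇒ phys 0x36F0C  [2 reads]
#1 VA=0x3005725 (r,kernel):
  L0: frame=0x2F idx=24 entry=0x38007 [P=1 RW=1 US=1 PS=0]
  L1: frame=0x38 idx=5 entry=0x3C007 [P=1 RW=1 US=1 PS=0]
  ⇒ phys 0x3C725  [2 reads]
#2 VA=0x240DED5 (r,kernel):
  L0: frame=0x2F idx=18 entry=0x3D007 [P=1 RW=1 US=1 PS=0]
  L1: frame=0x3D idx=13 entry=0x41007 [P=1 RW=1 US=1 PS=0]
  ⇒ phys 0x41ED5  [2 reads]
#3 VA=0x200A723 (r,kernel):
  L0: frame=0x2F idx=16 entry=0x42007 [P=1 RW=1 US=1 PS=0]
  L1: frame=0x42 idx=10 entry=0x45007 [P=1 RW=1 US=1 PS=0]
  ⇒ phys 0x45723  [2 reads]
#4 VA=0x321C2AD (r,kernel):
  L0: frame=0x2F idx=25 entry=0x49007 [P=1 RW=1 US=1 PS=0]
  L1: frame=0x49 idx=28 entry=0x4A007 [P=1 RW=1 US=1 PS=0]
  ⇒ phys 0x4A2AD  [2 reads]
#5 VA=0x3814292 (r,kernel):
  L0: frame=0x2F idx=28 entry=0x4B007 [P=1 RW=1 US=1 PS=0]
  L1: frame=0x4B idx=20 entry=0x4C007 [P=1 RW=1 US=1 PS=0]
  ⇒ phys 0x4C292  [2 reads]

TLB: [["0x321C", "0x4A"], ["0x3814", "0x4C"]]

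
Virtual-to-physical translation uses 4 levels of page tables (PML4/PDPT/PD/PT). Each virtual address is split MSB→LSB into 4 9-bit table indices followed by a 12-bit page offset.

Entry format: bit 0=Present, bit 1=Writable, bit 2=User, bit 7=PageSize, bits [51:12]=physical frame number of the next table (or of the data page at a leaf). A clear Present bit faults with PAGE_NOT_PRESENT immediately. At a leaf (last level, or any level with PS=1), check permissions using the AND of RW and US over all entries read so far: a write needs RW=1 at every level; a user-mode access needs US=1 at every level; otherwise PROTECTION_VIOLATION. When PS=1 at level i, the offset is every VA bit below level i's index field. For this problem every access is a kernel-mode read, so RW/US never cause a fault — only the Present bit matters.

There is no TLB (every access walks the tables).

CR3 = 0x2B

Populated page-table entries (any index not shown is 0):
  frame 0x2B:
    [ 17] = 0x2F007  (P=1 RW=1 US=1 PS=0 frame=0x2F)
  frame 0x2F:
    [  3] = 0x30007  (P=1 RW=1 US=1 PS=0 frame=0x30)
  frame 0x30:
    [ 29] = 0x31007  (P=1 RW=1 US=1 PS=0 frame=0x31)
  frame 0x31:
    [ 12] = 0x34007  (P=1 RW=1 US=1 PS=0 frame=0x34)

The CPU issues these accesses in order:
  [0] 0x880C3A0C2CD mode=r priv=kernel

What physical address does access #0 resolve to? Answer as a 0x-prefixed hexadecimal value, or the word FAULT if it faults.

Trace:
#0 VA=0x880C3A0C2CD (r,kernel):
  L0: frame=0x2B idx=17 entry=0x2F007 [P=1 RW=1 US=1 PS=0]
  L1: frame=0x2F idx=3 entry=0x30007 [P=1 RW=1 US=1 PS=0]
  L2: frame=0x30 idx=29 entry=0x31007 [P=1 RW=1 US=1 PS=0]
  L3: frame=0x31 idx=12 entry=0x34007 [P=1 RW=1 US=1 PS=0]
  ⇒ phys 0x342CD  [4 reads]

Access #0 PA: 0x342CD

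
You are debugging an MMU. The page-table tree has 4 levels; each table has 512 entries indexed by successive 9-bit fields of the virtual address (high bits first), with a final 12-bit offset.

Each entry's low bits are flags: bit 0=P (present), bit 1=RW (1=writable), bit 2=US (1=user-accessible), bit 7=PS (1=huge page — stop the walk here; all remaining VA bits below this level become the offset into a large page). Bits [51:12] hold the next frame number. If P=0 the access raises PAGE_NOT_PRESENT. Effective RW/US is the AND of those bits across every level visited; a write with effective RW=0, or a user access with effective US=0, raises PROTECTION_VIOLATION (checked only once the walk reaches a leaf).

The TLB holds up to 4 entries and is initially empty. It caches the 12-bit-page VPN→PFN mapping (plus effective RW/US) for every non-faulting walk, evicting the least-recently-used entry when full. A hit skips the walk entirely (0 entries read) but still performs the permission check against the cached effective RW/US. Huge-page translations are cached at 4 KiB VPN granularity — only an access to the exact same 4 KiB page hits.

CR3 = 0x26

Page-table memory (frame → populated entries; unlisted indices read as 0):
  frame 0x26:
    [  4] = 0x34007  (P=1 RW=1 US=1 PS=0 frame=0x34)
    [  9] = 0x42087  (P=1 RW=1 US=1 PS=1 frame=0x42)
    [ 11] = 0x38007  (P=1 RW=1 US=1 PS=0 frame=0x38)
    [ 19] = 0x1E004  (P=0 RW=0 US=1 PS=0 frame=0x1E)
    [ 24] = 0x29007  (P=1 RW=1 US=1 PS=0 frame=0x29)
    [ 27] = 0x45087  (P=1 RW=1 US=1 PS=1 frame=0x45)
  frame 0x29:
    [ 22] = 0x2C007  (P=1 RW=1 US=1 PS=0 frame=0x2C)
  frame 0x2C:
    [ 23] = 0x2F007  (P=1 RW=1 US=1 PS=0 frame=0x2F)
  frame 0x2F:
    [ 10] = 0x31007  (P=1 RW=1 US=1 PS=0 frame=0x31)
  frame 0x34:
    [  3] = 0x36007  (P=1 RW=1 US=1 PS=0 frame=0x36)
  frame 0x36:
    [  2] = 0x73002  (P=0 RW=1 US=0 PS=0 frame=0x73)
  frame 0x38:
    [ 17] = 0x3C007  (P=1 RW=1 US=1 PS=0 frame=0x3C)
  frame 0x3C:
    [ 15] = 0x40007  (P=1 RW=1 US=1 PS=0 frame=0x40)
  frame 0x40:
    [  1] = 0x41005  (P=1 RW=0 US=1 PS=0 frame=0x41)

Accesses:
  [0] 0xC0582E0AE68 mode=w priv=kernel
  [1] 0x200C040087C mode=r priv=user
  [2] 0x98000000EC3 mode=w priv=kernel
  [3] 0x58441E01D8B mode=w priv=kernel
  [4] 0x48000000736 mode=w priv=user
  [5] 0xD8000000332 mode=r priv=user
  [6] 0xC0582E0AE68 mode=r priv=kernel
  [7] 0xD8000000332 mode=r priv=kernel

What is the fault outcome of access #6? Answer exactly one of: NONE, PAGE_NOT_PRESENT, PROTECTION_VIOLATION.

Trace:
#0 VA=0xC0582E0AE68 (w,kernel):
  L0 @0x26[24] → 0x29007  P=1,RW=1,US=1,PS=0
  L1 @0x29[22] → 0x2C007  P=1,RW=1,US=1,PS=0
  L2 @0x2C[23] → 0x2F007  P=1,RW=1,US=1,PS=0
  L3 @0x2F[10] → 0x31007  P=1,RW=1,US=1,PS=0
  → PA=0x31E68  (4 entries read)
#1 VA=0x200C040087C (r,user):
  L0 @0x26[4] → 0x34007  P=1,RW=1,US=1,PS=0
  L1 @0x34[3] → 0x36007  P=1,RW=1,US=1,PS=0
  L2 @0x36[2] → 0x73002  P=0,RW=1,US=0,PS=0
  ✗ PAGE_NOT_PRESENT  [3 reads]
#2 VA=0x98000000EC3 (w,kernel):
  L0 @0x26[19] → 0x1E004  P=0,RW=0,US=1,PS=0
  ✗ PAGE_NOT_PRESENT  [1 reads]
#3 VA=0x58441E01D8B (w,kernel):
  L0 @0x26[11] → 0x38007  P=1,RW=1,US=1,PS=0
  L1 @0x38[17] → 0x3C007  P=1,RW=1,US=1,PS=0
  L2 @0x3C[15] → 0x40007  P=1,RW=1,US=1,PS=0
  L3 @0x40[1] → 0x41005  P=1,RW=0,US=1,PS=0
  ✗ PROTECTION_VIOLATION  [4 reads]
#4 VA=0x48000000736 (w,user):
  L0 @0x26[9] → 0x42087  P=1,RW=1,US=1,PS=1
  → PA=0x42736 (huge @L0)  (1 entries read)
#5 VA=0xD8000000332 (r,user):
  L0 @0x26[27] → 0x45087  P=1,RW=1,US=1,PS=1
  → PA=0x45332 (huge @L0)  (1 entries read)
#6 VA=0xC0582E0AE68 (r,kernel):
  TLB hit vpn=0xC0582E0A → PA=0x31E68
#7 VA=0xD8000000332 (r,kernel):
  TLB hit vpn=0xD8000000 → PA=0x45332

Access #6 fault: NONE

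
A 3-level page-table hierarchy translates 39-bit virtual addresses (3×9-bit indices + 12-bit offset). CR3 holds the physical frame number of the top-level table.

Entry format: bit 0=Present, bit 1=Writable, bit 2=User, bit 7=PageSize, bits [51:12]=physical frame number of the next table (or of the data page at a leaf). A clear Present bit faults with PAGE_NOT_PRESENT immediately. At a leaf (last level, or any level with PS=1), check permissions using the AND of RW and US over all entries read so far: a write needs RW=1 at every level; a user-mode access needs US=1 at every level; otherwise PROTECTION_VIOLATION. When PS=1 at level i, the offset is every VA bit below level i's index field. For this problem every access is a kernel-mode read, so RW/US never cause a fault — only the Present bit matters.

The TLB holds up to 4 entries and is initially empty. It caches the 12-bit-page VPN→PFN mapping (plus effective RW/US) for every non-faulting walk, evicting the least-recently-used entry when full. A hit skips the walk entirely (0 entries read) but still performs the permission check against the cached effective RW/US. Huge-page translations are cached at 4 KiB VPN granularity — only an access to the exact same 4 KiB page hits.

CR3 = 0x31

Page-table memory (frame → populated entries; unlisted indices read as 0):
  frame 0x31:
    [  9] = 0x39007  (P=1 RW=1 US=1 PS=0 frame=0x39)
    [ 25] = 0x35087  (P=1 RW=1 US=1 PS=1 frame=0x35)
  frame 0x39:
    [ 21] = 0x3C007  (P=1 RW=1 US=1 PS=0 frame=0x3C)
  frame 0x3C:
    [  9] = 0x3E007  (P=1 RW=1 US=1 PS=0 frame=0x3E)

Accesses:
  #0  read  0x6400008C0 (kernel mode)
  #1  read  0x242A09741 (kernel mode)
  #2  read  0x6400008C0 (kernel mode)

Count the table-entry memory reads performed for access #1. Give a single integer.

Trace:
#0 VA=0x6400008C0 (r,kernel):
  L0: frame=0x31 idx=25 entry=0x35087 [P=1 RW=1 US=1 PS=1]
  ✓ 0x358C0 (huge @L0)  — 1 lookups
#1 VA=0x242A09741 (r,kernel):
  L0: frame=0x31 idx=9 entry=0x39007 [P=1 RW=1 US=1 PS=0]
  L1: frame=0x39 idx=21 entry=0x3C007 [P=1 RW=1 US=1 PS=0]
  L2: frame=0x3C idx=9 entry=0x3E007 [P=1 RW=1 US=1 PS=0]
  ✓ 0x3E741  — 3 lookups
#2 VA=0x6400008C0 (r,kernel):
  TLB hit vpn=0x640000 → PA=0x358C0

Entries read for #1: 3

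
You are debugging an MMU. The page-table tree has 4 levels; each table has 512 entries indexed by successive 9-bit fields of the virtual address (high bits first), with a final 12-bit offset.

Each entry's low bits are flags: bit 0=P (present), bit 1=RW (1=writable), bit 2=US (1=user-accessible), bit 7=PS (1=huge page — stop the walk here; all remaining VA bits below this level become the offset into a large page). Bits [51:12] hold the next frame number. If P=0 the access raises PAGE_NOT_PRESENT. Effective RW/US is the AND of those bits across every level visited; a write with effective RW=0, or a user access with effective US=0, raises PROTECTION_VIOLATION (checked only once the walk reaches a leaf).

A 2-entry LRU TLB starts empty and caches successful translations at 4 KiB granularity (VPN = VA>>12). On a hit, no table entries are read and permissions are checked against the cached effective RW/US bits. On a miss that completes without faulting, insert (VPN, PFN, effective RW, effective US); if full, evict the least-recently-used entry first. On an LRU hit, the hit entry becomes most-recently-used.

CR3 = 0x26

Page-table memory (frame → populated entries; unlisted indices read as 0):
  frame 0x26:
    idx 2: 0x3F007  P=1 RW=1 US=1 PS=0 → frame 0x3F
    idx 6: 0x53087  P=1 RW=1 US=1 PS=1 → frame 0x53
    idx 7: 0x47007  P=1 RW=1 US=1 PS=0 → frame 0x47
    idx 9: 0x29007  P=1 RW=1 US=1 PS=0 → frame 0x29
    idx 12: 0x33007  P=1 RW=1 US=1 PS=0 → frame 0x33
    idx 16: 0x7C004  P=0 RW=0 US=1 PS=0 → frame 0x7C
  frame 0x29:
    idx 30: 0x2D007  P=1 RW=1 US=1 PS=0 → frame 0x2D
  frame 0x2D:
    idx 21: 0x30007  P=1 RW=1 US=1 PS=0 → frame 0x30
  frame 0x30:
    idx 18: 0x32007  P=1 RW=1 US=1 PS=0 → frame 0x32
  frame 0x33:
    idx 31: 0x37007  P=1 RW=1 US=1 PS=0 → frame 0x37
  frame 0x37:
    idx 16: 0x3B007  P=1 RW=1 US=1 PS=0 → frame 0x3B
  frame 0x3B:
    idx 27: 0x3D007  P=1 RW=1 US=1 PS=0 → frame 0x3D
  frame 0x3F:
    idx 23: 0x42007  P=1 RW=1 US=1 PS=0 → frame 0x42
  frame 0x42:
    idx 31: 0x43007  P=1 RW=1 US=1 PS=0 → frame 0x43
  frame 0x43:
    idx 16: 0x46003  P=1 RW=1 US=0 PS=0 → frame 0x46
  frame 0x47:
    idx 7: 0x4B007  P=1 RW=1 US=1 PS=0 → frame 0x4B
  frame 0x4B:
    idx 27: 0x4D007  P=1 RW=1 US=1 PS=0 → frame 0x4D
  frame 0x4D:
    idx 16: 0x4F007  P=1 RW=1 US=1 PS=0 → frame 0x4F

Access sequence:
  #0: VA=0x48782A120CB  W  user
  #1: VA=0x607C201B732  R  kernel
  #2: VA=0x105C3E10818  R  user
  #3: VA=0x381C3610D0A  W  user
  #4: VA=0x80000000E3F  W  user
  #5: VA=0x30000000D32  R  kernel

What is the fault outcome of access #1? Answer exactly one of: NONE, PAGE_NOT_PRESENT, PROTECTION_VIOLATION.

Walk each access:
#0 VA=0x48782A120CB (w,user):
  [0] read 0x26 idx=9: raw=0x29007 flags P=1 W=1 U=1 S=0
  [1] read 0x29 idx=30: raw=0x2D007 flags P=1 W=1 U=1 S=0
  [2] read 0x2D idx=21: raw=0x30007 flags P=1 W=1 U=1 S=0
  [3] read 0x30 idx=18: raw=0x32007 flags P=1 W=1 U=1 S=0
  → PA=0x320CB  (4 entries read)
#1 VA=0x607C201B732 (r,kernel):
  [0] read 0x26 idx=12: raw=0x33007 flags P=1 W=1 U=1 S=0
  [1] read 0x33 idx=31: raw=0x37007 flags P=1 W=1 U=1 S=0
  [2] read 0x37 idx=16: raw=0x3B007 flags P=1 W=1 U=1 S=0
  [3] read 0x3B idx=27: raw=0x3D007 flags P=1 W=1 U=1 S=0
  → PA=0x3D732  (4 entries read)
#2 VA=0x105C3E10818 (r,user):
  [0] read 0x26 idx=2: raw=0x3F007 flags P=1 W=1 U=1 S=0
  [1] read 0x3F idx=23: raw=0x42007 flags P=1 W=1 U=1 S=0
  [2] read 0x42 idx=31: raw=0x43007 flags P=1 W=1 U=1 S=0
  [3] read 0x43 idx=16: raw=0x46003 flags P=1 W=1 U=0 S=0
  ⇒ fault: PROTECTION_VIOLATION  — 4 lookups
#3 VA=0x381C3610D0A (w,user):
  [0] read 0x26 idx=7: raw=0x47007 flags P=1 W=1 U=1 S=0
  [1] read 0x47 idx=7: raw=0x4B007 flags P=1 W=1 U=1 S=0
  [2] read 0x4B idx=27: raw=0x4D007 flags P=1 W=1 U=1 S=0
  [3] read 0x4D idx=16: raw=0x4F007 flags P=1 W=1 U=1 S=0
  → PA=0x4FD0A  (4 entries read)
#4 VA=0x80000000E3F (w,user):
  [0] read 0x26 idx=16: raw=0x7C004 flags P=0 W=0 U=1 S=0
  ⇒ fault: PAGE_NOT_PRESENT  — 1 lookups
#5 VA=0x30000000D32 (r,kernel):
  [0] read 0x26 idx=6: raw=0x53087 flags P=1 W=1 U=1 S=1
  → PA=0x53D32 (huge @L0)  (1 entries read)

Access #1 fault: NONE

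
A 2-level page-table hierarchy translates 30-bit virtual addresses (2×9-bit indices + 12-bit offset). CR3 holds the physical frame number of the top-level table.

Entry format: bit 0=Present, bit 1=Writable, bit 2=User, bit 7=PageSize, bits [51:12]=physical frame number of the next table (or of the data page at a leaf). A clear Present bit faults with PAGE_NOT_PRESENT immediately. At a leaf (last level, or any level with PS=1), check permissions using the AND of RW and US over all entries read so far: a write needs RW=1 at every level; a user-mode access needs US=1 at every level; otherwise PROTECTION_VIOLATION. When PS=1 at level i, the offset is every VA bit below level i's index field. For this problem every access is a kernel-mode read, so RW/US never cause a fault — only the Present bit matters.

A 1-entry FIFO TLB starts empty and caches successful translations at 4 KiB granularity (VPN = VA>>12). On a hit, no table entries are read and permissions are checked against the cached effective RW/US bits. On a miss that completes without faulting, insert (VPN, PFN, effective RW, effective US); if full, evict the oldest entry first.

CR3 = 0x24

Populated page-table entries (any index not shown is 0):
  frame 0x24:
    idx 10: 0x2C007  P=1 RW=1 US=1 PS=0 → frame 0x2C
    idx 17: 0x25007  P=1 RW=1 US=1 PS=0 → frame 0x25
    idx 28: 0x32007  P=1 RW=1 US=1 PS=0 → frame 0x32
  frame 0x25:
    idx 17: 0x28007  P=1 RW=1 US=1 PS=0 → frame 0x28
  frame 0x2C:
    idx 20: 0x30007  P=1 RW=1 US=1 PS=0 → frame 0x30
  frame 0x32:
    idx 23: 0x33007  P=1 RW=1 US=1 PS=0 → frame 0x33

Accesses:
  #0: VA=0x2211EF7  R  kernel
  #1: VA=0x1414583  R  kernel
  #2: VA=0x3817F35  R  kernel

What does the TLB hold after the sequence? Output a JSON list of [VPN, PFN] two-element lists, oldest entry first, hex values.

Trace:
#0 VA=0x2211EF7 (r,kernel):
  lvl0: tbl 0x24, slot 17 ⇒ 0x25007 (P1/RW1/US1/PS0)
  lvl1: tbl 0x25, slot 17 ⇒ 0x28007 (P1/RW1/US1/PS0)
  ✓ 0x28EF7  — 2 lookups
#1 VA=0x1414583 (r,kernel):
  lvl0: tbl 0x24, slot 10 ⇒ 0x2C007 (P1/RW1/US1/PS0)
  lvl1: tbl 0x2C, slot 20 ⇒ 0x30007 (P1/RW1/US1/PS0)
  ✓ 0x30583  — 2 lookups
#2 VA=0x3817F35 (r,kernel):
  lvl0: tbl 0x24, slot 28 ⇒ 0x32007 (P1/RW1/US1/PS0)
  lvl1: tbl 0x32, slot 23 ⇒ 0x33007 (P1/RW1/US1/PS0)
  ✓ 0x33F35  — 2 lookups

TLB: [["0x3817", "0x33"]]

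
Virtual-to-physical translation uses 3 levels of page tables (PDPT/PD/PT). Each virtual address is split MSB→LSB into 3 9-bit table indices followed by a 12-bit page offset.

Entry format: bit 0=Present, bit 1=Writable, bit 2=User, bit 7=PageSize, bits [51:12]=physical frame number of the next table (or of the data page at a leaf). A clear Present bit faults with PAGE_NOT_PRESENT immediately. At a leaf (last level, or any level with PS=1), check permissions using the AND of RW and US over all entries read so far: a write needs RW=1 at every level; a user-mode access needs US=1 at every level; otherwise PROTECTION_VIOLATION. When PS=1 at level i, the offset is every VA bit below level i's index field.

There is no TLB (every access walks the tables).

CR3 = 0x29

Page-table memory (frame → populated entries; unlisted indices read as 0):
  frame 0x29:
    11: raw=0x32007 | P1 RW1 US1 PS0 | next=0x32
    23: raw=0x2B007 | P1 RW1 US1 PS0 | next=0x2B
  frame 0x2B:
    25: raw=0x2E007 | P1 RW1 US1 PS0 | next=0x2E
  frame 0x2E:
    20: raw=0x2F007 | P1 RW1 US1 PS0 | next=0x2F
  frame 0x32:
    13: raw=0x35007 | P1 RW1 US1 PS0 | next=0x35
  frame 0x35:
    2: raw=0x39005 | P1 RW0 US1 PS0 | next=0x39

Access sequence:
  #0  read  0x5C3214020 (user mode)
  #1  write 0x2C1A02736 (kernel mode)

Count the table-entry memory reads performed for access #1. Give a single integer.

Walk each access:
#0 VA=0x5C3214020 (r,user):
  L0 @0x29[23] → 0x2B007  P=1,RW=1,US=1,PS=0
  L1 @0x2B[25] → 0x2E007  P=1,RW=1,US=1,PS=0
  L2 @0x2E[20] → 0x2F007  P=1,RW=1,US=1,PS=0
  ✓ 0x2F020  — 3 lookups
#1 VA=0x2C1A02736 (w,kernel):
  L0 @0x29[11] → 0x32007  P=1,RW=1,US=1,PS=0
  L1 @0x32[13] → 0x35007  P=1,RW=1,US=1,PS=0
  L2 @0x35[2] → 0x39005  P=1,RW=0,US=1,PS=0
  ✗ PROTECTION_VIOLATION  [3 reads]

Entries read for #1: 3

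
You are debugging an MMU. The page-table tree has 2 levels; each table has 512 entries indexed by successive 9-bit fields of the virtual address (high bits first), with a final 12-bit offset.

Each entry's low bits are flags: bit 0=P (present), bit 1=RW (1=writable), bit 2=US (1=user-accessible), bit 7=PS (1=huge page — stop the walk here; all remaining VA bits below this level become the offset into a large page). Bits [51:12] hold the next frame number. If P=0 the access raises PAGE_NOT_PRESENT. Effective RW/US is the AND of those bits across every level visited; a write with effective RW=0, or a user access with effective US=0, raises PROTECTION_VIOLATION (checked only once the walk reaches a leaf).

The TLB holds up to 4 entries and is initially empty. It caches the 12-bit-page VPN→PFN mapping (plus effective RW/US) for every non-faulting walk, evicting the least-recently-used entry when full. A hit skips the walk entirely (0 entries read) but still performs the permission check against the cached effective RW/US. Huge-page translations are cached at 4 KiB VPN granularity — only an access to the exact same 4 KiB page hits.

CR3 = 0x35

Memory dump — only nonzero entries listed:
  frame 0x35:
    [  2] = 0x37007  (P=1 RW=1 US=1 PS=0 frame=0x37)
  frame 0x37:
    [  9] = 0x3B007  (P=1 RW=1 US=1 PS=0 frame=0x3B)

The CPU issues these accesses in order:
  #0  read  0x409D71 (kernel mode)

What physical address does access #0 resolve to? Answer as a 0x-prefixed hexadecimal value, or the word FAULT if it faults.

Walk each access:
#0 VA=0x409D71 (r,kernel):
  lvl0: tbl 0x35, slot 2 ⇒ 0x37007 (P1/RW1/US1/PS0)
  lvl1: tbl 0x37, slot 9 ⇒ 0x3B007 (P1/RW1/US1/PS0)
  ⇒ phys 0x3BD71  [2 reads]

Access #0 PA: 0x3BD71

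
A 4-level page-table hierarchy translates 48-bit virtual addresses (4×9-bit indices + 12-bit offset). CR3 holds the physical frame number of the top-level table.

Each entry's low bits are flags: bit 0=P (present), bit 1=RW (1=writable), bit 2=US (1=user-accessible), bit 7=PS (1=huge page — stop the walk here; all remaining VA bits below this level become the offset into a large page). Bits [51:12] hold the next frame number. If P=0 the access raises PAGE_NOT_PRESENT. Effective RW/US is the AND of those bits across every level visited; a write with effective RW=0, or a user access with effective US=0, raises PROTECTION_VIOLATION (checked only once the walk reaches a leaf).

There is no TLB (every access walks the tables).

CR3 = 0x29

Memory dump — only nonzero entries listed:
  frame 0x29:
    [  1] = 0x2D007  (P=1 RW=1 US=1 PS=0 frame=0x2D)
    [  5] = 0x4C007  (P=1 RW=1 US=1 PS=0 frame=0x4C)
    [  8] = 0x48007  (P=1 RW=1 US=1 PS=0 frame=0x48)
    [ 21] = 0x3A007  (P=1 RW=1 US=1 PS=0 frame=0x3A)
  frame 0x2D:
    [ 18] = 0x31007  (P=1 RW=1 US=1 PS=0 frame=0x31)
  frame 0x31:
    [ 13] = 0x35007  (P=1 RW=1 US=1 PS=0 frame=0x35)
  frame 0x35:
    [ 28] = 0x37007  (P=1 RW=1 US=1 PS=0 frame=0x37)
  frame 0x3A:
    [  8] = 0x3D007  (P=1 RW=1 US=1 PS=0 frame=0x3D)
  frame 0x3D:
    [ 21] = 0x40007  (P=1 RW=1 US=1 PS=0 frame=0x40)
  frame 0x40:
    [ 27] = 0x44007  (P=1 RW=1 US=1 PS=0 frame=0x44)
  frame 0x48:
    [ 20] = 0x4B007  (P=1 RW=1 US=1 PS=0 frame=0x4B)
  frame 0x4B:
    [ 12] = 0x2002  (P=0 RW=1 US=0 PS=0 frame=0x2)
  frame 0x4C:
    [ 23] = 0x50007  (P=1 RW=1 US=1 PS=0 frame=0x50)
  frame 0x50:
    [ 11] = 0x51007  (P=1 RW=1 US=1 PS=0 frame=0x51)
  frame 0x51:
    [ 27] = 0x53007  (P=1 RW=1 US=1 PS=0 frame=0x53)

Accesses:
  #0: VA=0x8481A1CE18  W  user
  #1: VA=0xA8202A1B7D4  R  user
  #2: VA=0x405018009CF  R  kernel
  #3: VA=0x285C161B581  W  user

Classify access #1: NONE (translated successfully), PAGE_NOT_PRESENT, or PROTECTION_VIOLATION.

Walk each access:
#0 VA=0x8481A1CE18 (w,user):
  L0: frame=0x29 idx=1 entry=0x2D007 [P=1 RW=1 US=1 PS=0]
  L1: frame=0x2D idx=18 entry=0x31007 [P=1 RW=1 US=1 PS=0]
  L2: frame=0x31 idx=13 entry=0x35007 [P=1 RW=1 US=1 PS=0]
  L3: frame=0x35 idx=28 entry=0x37007 [P=1 RW=1 US=1 PS=0]
  ⇒ phys 0x37E18  [4 reads]
#1 VA=0xA8202A1B7D4 (r,user):
  L0: frame=0x29 idx=21 entry=0x3A007 [P=1 RW=1 US=1 PS=0]
  L1: frame=0x3A idx=8 entry=0x3D007 [P=1 RW=1 US=1 PS=0]
  L2: frame=0x3D idx=21 entry=0x40007 [P=1 RW=1 US=1 PS=0]
  L3: frame=0x40 idx=27 entry=0x44007 [P=1 RW=1 US=1 PS=0]
  ⇒ phys 0x447D4  [4 reads]
#2 VA=0x405018009CF (r,kernel):
  L0: frame=0x29 idx=8 entry=0x48007 [P=1 RW=1 US=1 PS=0]
  L1: frame=0x48 idx=20 entry=0x4B007 [P=1 RW=1 US=1 PS=0]
  L2: frame=0x4B idx=12 entry=0x2002 [P=0 RW=1 US=0 PS=0]
  ⇒ fault: PAGE_NOT_PRESENT  — 3 lookups
#3 VA=0x285C161B581 (w,user):
  L0: frame=0x29 idx=5 entry=0x4C007 [P=1 RW=1 US=1 PS=0]
  L1: frame=0x4C idx=23 entry=0x50007 [P=1 RW=1 US=1 PS=0]
  L2: frame=0x50 idx=11 entry=0x51007 [P=1 RW=1 US=1 PS=0]
  L3: frame=0x51 idx=27 entry=0x53007 [P=1 RW=1 US=1 PS=0]
  ⇒ phys 0x53581  [4 reads]

Access #1 fault: NONE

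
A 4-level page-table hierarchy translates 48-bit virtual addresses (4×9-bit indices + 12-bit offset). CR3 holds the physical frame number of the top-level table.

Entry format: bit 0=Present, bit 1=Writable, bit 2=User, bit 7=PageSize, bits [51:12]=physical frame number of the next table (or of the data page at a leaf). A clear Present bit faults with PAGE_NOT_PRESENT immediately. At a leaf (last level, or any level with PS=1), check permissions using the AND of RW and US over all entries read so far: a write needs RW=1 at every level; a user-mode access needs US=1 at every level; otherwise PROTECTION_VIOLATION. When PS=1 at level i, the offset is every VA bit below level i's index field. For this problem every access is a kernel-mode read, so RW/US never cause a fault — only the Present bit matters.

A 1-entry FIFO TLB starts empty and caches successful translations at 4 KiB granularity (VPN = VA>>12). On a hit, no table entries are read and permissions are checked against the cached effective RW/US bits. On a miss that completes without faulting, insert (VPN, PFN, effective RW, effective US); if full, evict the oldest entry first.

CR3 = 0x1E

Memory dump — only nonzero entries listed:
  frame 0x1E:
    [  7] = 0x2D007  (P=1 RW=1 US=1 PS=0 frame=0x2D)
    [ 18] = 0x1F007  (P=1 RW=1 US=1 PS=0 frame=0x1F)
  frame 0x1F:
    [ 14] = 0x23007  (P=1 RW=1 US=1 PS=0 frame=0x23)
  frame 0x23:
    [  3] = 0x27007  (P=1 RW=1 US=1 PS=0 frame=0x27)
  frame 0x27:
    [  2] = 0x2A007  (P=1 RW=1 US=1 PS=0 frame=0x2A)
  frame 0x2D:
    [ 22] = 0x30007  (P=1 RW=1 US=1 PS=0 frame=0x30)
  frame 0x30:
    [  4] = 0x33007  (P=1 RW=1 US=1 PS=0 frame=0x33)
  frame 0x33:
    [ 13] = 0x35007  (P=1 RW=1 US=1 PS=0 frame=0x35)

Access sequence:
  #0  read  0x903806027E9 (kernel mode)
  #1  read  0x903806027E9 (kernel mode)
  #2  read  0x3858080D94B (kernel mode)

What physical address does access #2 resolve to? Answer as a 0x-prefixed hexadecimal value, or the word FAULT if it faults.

Walk each access:
#0 VA=0x903806027E9 (r,kernel):
  [0] read 0x1E idx=18: raw=0x1F007 flags P=1 W=1 U=1 S=0
  [1] read 0x1F idx=14: raw=0x23007 flags P=1 W=1 U=1 S=0
  [2] read 0x23 idx=3: raw=0x27007 flags P=1 W=1 U=1 S=0
  [3] read 0x27 idx=2: raw=0x2A007 flags P=1 W=1 U=1 S=0
  ✓ 0x2A7E9  — 4 lookups
#1 VA=0x903806027E9 (r,kernel):
  TLB hit vpn=0x90380602 → PA=0x2A7E9
#2 VA=0x3858080D94B (r,kernel):
  [0] read 0x1E idx=7: raw=0x2D007 flags P=1 W=1 U=1 S=0
  [1] read 0x2D idx=22: raw=0x30007 flags P=1 W=1 U=1 S=0
  [2] read 0x30 idx=4: raw=0x33007 flags P=1 W=1 U=1 S=0
  [3] read 0x33 idx=13: raw=0x35007 flags P=1 W=1 U=1 S=0
  ✓ 0x3594B  — 4 lookups

Access #2 PA: 0x3594B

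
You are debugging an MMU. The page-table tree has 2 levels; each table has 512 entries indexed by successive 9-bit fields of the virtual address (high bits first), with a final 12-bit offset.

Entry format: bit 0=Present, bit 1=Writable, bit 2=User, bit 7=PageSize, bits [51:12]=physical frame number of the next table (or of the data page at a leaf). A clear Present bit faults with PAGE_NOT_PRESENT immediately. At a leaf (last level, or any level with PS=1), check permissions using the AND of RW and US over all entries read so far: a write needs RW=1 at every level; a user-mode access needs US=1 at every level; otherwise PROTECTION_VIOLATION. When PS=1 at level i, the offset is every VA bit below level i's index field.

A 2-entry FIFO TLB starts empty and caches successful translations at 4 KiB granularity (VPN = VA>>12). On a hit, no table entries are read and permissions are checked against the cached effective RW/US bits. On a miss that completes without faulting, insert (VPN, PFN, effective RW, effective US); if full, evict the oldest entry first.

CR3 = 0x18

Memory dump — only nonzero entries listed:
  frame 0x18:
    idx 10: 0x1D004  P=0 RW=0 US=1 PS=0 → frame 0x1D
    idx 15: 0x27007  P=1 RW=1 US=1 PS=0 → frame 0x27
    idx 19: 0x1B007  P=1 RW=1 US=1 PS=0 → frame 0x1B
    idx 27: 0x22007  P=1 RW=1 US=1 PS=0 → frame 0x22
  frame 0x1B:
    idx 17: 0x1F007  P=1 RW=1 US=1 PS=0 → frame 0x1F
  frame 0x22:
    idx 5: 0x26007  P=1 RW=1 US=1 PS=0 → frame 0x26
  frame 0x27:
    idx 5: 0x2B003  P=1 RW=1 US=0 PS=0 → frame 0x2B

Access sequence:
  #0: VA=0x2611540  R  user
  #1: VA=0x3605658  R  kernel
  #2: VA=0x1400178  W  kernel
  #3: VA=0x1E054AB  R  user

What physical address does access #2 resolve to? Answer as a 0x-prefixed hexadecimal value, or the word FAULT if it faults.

Walk each access:
#0 VA=0x2611540 (r,user):
  L0: frame=0x18 idx=19 entry=0x1B007 [P=1 RW=1 US=1 PS=0]
  L1: frame=0x1B idx=17 entry=0x1F007 [P=1 RW=1 US=1 PS=0]
  ✓ 0x1F540  — 2 lookups
#1 VA=0x3605658 (r,kernel):
  L0: frame=0x18 idx=27 entry=0x22007 [P=1 RW=1 US=1 PS=0]
  L1: frame=0x22 idx=5 entry=0x26007 [P=1 RW=1 US=1 PS=0]
  ✓ 0x26658  — 2 lookups
#2 VA=0x1400178 (w,kernel):
  L0: frame=0x18 idx=10 entry=0x1D004 [P=0 RW=0 US=1 PS=0]
  → PAGE_NOT_PRESENT  (1 entries read)
#3 VA=0x1E054AB (r,user):
  L0: frame=0x18 idx=15 entry=0x27007 [P=1 RW=1 US=1 PS=0]
  L1: frame=0x27 idx=5 entry=0x2B003 [P=1 RW=1 US=0 PS=0]
  → PROTECTION_VIOLATION  (2 entries read)

Access #2 PA: FAULT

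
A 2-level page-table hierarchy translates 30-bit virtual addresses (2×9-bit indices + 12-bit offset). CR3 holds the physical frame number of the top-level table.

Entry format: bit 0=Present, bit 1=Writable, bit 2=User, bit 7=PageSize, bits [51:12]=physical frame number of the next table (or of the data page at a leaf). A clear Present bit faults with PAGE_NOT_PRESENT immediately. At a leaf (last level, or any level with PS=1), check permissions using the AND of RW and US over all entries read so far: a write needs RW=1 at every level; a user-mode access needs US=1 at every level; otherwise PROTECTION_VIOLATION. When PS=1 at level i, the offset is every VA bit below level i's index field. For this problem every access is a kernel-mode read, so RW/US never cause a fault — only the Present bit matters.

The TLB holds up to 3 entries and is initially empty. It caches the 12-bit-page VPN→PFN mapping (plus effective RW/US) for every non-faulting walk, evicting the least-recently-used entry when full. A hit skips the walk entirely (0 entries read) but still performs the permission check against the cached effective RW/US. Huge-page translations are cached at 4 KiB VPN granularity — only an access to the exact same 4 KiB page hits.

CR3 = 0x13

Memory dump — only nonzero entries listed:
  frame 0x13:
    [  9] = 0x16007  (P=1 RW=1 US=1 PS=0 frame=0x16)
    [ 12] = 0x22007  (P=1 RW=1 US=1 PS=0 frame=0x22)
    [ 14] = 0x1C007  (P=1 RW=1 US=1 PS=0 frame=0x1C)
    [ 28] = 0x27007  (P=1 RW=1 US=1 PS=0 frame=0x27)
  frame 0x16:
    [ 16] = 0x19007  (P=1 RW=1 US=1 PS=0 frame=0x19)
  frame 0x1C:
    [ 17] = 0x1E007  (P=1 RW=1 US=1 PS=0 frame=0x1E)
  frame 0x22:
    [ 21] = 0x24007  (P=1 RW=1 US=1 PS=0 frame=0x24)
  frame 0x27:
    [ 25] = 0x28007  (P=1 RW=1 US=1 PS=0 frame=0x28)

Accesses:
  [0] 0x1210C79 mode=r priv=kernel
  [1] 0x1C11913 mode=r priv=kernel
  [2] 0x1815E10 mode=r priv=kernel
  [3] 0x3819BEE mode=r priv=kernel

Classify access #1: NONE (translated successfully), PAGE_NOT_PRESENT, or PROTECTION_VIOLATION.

Per-access translation:
#0 VA=0x1210C79 (r,kernel):
  L0: frame=0x13 idx=9 entry=0x16007 [P=1 RW=1 US=1 PS=0]
  L1: frame=0x16 idx=16 entry=0x19007 [P=1 RW=1 US=1 PS=0]
  ⇒ phys 0x19C79  [2 reads]
#1 VA=0x1C11913 (r,kernel):
  L0: frame=0x13 idx=14 entry=0x1C007 [P=1 RW=1 US=1 PS=0]
  L1: frame=0x1C idx=17 entry=0x1E007 [P=1 RW=1 US=1 PS=0]
  ⇒ phys 0x1E913  [2 reads]
#2 VA=0x1815E10 (r,kernel):
  L0: frame=0x13 idx=12 entry=0x22007 [P=1 RW=1 US=1 PS=0]
  L1: frame=0x22 idx=21 entry=0x24007 [P=1 RW=1 US=1 PS=0]
  ⇒ phys 0x24E10  [2 reads]
#3 VA=0x3819BEE (r,kernel):
  L0: frame=0x13 idx=28 entry=0x27007 [P=1 RW=1 US=1 PS=0]
  L1: frame=0x27 idx=25 entry=0x28007 [P=1 RW=1 US=1 PS=0]
  ⇒ phys 0x28BEE  [2 reads]

Access #1 fault: NONE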